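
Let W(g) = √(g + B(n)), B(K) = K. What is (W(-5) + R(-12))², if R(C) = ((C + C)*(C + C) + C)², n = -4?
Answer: 101185065207 + 1908576*I ≈ 1.0119e+11 + 1.9086e+6*I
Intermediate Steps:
W(g) = √(-4 + g) (W(g) = √(g - 4) = √(-4 + g))
R(C) = (C + 4*C²)² (R(C) = ((2*C)*(2*C) + C)² = (4*C² + C)² = (C + 4*C²)²)
(W(-5) + R(-12))² = (√(-4 - 5) + (-12)²*(1 + 4*(-12))²)² = (√(-9) + 144*(1 - 48)²)² = (3*I + 144*(-47)²)² = (3*I + 144*2209)² = (3*I + 318096)² = (318096 + 3*I)²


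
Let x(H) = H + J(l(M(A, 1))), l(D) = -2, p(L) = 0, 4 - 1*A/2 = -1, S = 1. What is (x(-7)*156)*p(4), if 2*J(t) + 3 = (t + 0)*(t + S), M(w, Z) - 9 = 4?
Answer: 0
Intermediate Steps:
A = 10 (A = 8 - 2*(-1) = 8 + 2 = 10)
M(w, Z) = 13 (M(w, Z) = 9 + 4 = 13)
J(t) = -3/2 + t*(1 + t)/2 (J(t) = -3/2 + ((t + 0)*(t + 1))/2 = -3/2 + (t*(1 + t))/2 = -3/2 + t*(1 + t)/2)
x(H) = -½ + H (x(H) = H + (-3/2 + (½)*(-2) + (½)*(-2)²) = H + (-3/2 - 1 + (½)*4) = H + (-3/2 - 1 + 2) = H - ½ = -½ + H)
(x(-7)*156)*p(4) = ((-½ - 7)*156)*0 = -15/2*156*0 = -1170*0 = 0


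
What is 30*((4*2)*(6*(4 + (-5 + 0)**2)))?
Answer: 41760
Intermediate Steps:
30*((4*2)*(6*(4 + (-5 + 0)**2))) = 30*(8*(6*(4 + (-5)**2))) = 30*(8*(6*(4 + 25))) = 30*(8*(6*29)) = 30*(8*174) = 30*1392 = 41760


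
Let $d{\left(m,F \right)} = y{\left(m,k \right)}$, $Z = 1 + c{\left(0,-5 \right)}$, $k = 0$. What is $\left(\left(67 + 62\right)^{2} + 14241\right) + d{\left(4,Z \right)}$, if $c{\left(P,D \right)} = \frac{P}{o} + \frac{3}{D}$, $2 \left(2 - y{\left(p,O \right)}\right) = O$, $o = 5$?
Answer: $30884$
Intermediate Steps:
$y{\left(p,O \right)} = 2 - \frac{O}{2}$
$c{\left(P,D \right)} = \frac{3}{D} + \frac{P}{5}$ ($c{\left(P,D \right)} = \frac{P}{5} + \frac{3}{D} = \frac{3}{D} + \frac{P}{5}$)
$Z = \frac{2}{5}$ ($Z = 1 + \left(\frac{3}{-5} + \frac{1}{5} \cdot 0\right) = 1 + \left(3 \left(- \frac{1}{5}\right) + 0\right) = 1 + \left(- \frac{3}{5} + 0\right) = 1 - \frac{3}{5} = \frac{2}{5} \approx 0.4$)
$d{\left(m,F \right)} = 2$ ($d{\left(m,F \right)} = 2 - 0 = 2 + 0 = 2$)
$\left(\left(67 + 62\right)^{2} + 14241\right) + d{\left(4,Z \right)} = \left(\left(67 + 62\right)^{2} + 14241\right) + 2 = \left(129^{2} + 14241\right) + 2 = \left(16641 + 14241\right) + 2 = 30882 + 2 = 30884$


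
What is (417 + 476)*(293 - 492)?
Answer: -177707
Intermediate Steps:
(417 + 476)*(293 - 492) = 893*(-199) = -177707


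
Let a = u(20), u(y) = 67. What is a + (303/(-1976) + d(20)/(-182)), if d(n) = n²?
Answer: 894223/13832 ≈ 64.649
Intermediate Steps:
a = 67
a + (303/(-1976) + d(20)/(-182)) = 67 + (303/(-1976) + 20²/(-182)) = 67 + (303*(-1/1976) + 400*(-1/182)) = 67 + (-303/1976 - 200/91) = 67 - 32521/13832 = 894223/13832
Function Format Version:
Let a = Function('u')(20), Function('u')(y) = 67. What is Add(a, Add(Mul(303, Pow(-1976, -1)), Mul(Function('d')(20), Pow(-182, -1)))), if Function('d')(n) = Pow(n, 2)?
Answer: Rational(894223, 13832) ≈ 64.649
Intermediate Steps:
a = 67
Add(a, Add(Mul(303, Pow(-1976, -1)), Mul(Function('d')(20), Pow(-182, -1)))) = Add(67, Add(Mul(303, Pow(-1976, -1)), Mul(Pow(20, 2), Pow(-182, -1)))) = Add(67, Add(Mul(303, Rational(-1, 1976)), Mul(400, Rational(-1, 182)))) = Add(67, Add(Rational(-303, 1976), Rational(-200, 91))) = Add(67, Rational(-32521, 13832)) = Rational(894223, 13832)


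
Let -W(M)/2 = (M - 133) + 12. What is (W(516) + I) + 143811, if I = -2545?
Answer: 140476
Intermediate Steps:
W(M) = 242 - 2*M (W(M) = -2*((M - 133) + 12) = -2*((-133 + M) + 12) = -2*(-121 + M) = 242 - 2*M)
(W(516) + I) + 143811 = ((242 - 2*516) - 2545) + 143811 = ((242 - 1032) - 2545) + 143811 = (-790 - 2545) + 143811 = -3335 + 143811 = 140476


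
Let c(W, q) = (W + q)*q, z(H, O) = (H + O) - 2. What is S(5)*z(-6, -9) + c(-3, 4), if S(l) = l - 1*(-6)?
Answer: -183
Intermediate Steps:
z(H, O) = -2 + H + O
c(W, q) = q*(W + q)
S(l) = 6 + l (S(l) = l + 6 = 6 + l)
S(5)*z(-6, -9) + c(-3, 4) = (6 + 5)*(-2 - 6 - 9) + 4*(-3 + 4) = 11*(-17) + 4*1 = -187 + 4 = -183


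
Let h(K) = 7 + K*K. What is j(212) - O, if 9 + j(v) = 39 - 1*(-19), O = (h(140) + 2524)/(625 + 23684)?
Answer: 129890/2701 ≈ 48.090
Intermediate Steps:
h(K) = 7 + K²
O = 2459/2701 (O = ((7 + 140²) + 2524)/(625 + 23684) = ((7 + 19600) + 2524)/24309 = (19607 + 2524)*(1/24309) = 22131*(1/24309) = 2459/2701 ≈ 0.91040)
j(v) = 49 (j(v) = -9 + (39 - 1*(-19)) = -9 + (39 + 19) = -9 + 58 = 49)
j(212) - O = 49 - 1*2459/2701 = 49 - 2459/2701 = 129890/2701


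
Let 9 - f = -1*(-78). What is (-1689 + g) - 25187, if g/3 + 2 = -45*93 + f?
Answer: -39644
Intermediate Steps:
f = -69 (f = 9 - (-1)*(-78) = 9 - 1*78 = 9 - 78 = -69)
g = -12768 (g = -6 + 3*(-45*93 - 69) = -6 + 3*(-4185 - 69) = -6 + 3*(-4254) = -6 - 12762 = -12768)
(-1689 + g) - 25187 = (-1689 - 12768) - 25187 = -14457 - 25187 = -39644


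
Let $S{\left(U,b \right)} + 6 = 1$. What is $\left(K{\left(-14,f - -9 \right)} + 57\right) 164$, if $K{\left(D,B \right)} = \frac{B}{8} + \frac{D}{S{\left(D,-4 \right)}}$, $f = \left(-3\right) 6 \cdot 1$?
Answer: $\frac{96227}{10} \approx 9622.7$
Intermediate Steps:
$f = -18$ ($f = \left(-18\right) 1 = -18$)
$S{\left(U,b \right)} = -5$ ($S{\left(U,b \right)} = -6 + 1 = -5$)
$K{\left(D,B \right)} = - \frac{D}{5} + \frac{B}{8}$ ($K{\left(D,B \right)} = \frac{B}{8} + \frac{D}{-5} = B \frac{1}{8} + D \left(- \frac{1}{5}\right) = \frac{B}{8} - \frac{D}{5} = - \frac{D}{5} + \frac{B}{8}$)
$\left(K{\left(-14,f - -9 \right)} + 57\right) 164 = \left(\left(\left(- \frac{1}{5}\right) \left(-14\right) + \frac{-18 - -9}{8}\right) + 57\right) 164 = \left(\left(\frac{14}{5} + \frac{-18 + 9}{8}\right) + 57\right) 164 = \left(\left(\frac{14}{5} + \frac{1}{8} \left(-9\right)\right) + 57\right) 164 = \left(\left(\frac{14}{5} - \frac{9}{8}\right) + 57\right) 164 = \left(\frac{67}{40} + 57\right) 164 = \frac{2347}{40} \cdot 164 = \frac{96227}{10}$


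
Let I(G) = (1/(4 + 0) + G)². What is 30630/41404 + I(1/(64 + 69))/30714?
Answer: 66565303661839/89979163856736 ≈ 0.73979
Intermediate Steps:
I(G) = (¼ + G)² (I(G) = (1/4 + G)² = (¼ + G)²)
30630/41404 + I(1/(64 + 69))/30714 = 30630/41404 + ((1 + 4/(64 + 69))²/16)/30714 = 30630*(1/41404) + ((1 + 4/133)²/16)*(1/30714) = 15315/20702 + ((1 + 4*(1/133))²/16)*(1/30714) = 15315/20702 + ((1 + 4/133)²/16)*(1/30714) = 15315/20702 + ((137/133)²/16)*(1/30714) = 15315/20702 + ((1/16)*(18769/17689))*(1/30714) = 15315/20702 + (18769/283024)*(1/30714) = 15315/20702 + 18769/8692799136 = 66565303661839/89979163856736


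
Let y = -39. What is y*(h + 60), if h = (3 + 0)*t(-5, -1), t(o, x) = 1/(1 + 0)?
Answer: -2457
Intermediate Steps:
t(o, x) = 1 (t(o, x) = 1/1 = 1)
h = 3 (h = (3 + 0)*1 = 3*1 = 3)
y*(h + 60) = -39*(3 + 60) = -39*63 = -2457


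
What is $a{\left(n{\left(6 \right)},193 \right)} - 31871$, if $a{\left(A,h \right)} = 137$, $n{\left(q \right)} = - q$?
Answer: $-31734$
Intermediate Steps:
$a{\left(n{\left(6 \right)},193 \right)} - 31871 = 137 - 31871 = -31734$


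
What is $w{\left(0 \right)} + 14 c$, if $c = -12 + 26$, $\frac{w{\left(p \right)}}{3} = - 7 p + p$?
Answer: $196$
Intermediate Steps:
$w{\left(p \right)} = - 18 p$ ($w{\left(p \right)} = 3 \left(- 7 p + p\right) = 3 \left(- 6 p\right) = - 18 p$)
$c = 14$
$w{\left(0 \right)} + 14 c = \left(-18\right) 0 + 14 \cdot 14 = 0 + 196 = 196$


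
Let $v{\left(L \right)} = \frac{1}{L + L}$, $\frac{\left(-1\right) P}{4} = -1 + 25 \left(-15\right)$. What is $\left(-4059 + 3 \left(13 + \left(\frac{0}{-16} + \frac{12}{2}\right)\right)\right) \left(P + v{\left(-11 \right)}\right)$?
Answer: $- \frac{66207087}{11} \approx -6.0188 \cdot 10^{6}$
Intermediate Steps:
$P = 1504$ ($P = - 4 \left(-1 + 25 \left(-15\right)\right) = - 4 \left(-1 - 375\right) = \left(-4\right) \left(-376\right) = 1504$)
$v{\left(L \right)} = \frac{1}{2 L}$
$\left(-4059 + 3 \left(13 + \left(\frac{0}{-16} + \frac{12}{2}\right)\right)\right) \left(P + v{\left(-11 \right)}\right) = \left(-4059 + 3 \left(13 + \left(\frac{0}{-16} + \frac{12}{2}\right)\right)\right) \left(1504 + \frac{1}{2 \left(-11\right)}\right) = \left(-4059 + 3 \left(13 + \left(0 \left(- \frac{1}{16}\right) + 12 \cdot \frac{1}{2}\right)\right)\right) \left(1504 + \frac{1}{2} \left(- \frac{1}{11}\right)\right) = \left(-4059 + 3 \left(13 + \left(0 + 6\right)\right)\right) \left(1504 - \frac{1}{22}\right) = \left(-4059 + 3 \left(13 + 6\right)\right) \frac{33087}{22} = \left(-4059 + 3 \cdot 19\right) \frac{33087}{22} = \left(-4059 + 57\right) \frac{33087}{22} = \left(-4002\right) \frac{33087}{22} = - \frac{66207087}{11}$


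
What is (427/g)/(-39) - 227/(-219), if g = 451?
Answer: 1299730/1283997 ≈ 1.0123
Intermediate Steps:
(427/g)/(-39) - 227/(-219) = (427/451)/(-39) - 227/(-219) = (427*(1/451))*(-1/39) - 227*(-1/219) = (427/451)*(-1/39) + 227/219 = -427/17589 + 227/219 = 1299730/1283997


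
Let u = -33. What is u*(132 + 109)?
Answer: -7953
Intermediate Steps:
u*(132 + 109) = -33*(132 + 109) = -33*241 = -7953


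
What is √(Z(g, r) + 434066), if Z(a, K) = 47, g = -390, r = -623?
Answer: √434113 ≈ 658.87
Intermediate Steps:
√(Z(g, r) + 434066) = √(47 + 434066) = √434113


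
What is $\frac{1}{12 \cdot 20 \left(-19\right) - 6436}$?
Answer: $- \frac{1}{10996} \approx -9.0942 \cdot 10^{-5}$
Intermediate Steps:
$\frac{1}{12 \cdot 20 \left(-19\right) - 6436} = \frac{1}{240 \left(-19\right) - 6436} = \frac{1}{-4560 - 6436} = \frac{1}{-10996} = - \frac{1}{10996}$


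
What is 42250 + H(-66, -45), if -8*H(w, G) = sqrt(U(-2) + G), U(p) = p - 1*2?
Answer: 42250 - 7*I/8 ≈ 42250.0 - 0.875*I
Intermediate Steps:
U(p) = -2 + p (U(p) = p - 2 = -2 + p)
H(w, G) = -sqrt(-4 + G)/8 (H(w, G) = -sqrt((-2 - 2) + G)/8 = -sqrt(-4 + G)/8)
42250 + H(-66, -45) = 42250 - sqrt(-4 - 45)/8 = 42250 - 7*I/8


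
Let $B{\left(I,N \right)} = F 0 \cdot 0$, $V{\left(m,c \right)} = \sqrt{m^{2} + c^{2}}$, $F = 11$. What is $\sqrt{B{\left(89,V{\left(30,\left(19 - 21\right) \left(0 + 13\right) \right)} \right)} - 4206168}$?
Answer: $18 i \sqrt{12982} \approx 2050.9 i$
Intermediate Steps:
$V{\left(m,c \right)} = \sqrt{c^{2} + m^{2}}$
$B{\left(I,N \right)} = 0$ ($B{\left(I,N \right)} = 11 \cdot 0 \cdot 0 = 0 \cdot 0 = 0$)
$\sqrt{B{\left(89,V{\left(30,\left(19 - 21\right) \left(0 + 13\right) \right)} \right)} - 4206168} = \sqrt{0 - 4206168} = \sqrt{-4206168} = 18 i \sqrt{12982}$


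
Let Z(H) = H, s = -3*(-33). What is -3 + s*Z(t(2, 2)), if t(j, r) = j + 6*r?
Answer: 1383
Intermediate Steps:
s = 99
-3 + s*Z(t(2, 2)) = -3 + 99*(2 + 6*2) = -3 + 99*(2 + 12) = -3 + 99*14 = -3 + 1386 = 1383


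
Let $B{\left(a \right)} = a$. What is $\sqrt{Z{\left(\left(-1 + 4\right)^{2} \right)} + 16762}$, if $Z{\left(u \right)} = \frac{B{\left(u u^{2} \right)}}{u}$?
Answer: $\sqrt{16843} \approx 129.78$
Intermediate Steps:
$Z{\left(u \right)} = u^{2}$ ($Z{\left(u \right)} = \frac{u u^{2}}{u} = \frac{u^{3}}{u} = u^{2}$)
$\sqrt{Z{\left(\left(-1 + 4\right)^{2} \right)} + 16762} = \sqrt{\left(\left(-1 + 4\right)^{2}\right)^{2} + 16762} = \sqrt{\left(3^{2}\right)^{2} + 16762} = \sqrt{9^{2} + 16762} = \sqrt{81 + 16762} = \sqrt{16843}$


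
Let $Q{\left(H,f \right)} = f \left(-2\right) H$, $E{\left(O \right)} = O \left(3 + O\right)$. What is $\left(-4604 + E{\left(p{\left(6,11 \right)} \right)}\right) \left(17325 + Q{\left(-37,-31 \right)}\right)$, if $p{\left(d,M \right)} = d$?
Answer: $-68391050$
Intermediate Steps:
$Q{\left(H,f \right)} = - 2 H f$ ($Q{\left(H,f \right)} = - 2 f H = - 2 H f$)
$\left(-4604 + E{\left(p{\left(6,11 \right)} \right)}\right) \left(17325 + Q{\left(-37,-31 \right)}\right) = \left(-4604 + 6 \left(3 + 6\right)\right) \left(17325 - \left(-74\right) \left(-31\right)\right) = \left(-4604 + 6 \cdot 9\right) \left(17325 - 2294\right) = \left(-4604 + 54\right) 15031 = \left(-4550\right) 15031 = -68391050$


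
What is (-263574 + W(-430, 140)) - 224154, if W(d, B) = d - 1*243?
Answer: -488401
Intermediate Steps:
W(d, B) = -243 + d (W(d, B) = d - 243 = -243 + d)
(-263574 + W(-430, 140)) - 224154 = (-263574 + (-243 - 430)) - 224154 = (-263574 - 673) - 224154 = -264247 - 224154 = -488401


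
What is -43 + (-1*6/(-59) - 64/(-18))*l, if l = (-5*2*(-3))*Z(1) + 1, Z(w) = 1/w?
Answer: 37369/531 ≈ 70.375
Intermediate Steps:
Z(w) = 1/w
l = 31 (l = (-5*2*(-3))/1 + 1 = -10*(-3)*1 + 1 = 30*1 + 1 = 30 + 1 = 31)
-43 + (-1*6/(-59) - 64/(-18))*l = -43 + (-1*6/(-59) - 64/(-18))*31 = -43 + (-6*(-1/59) - 64*(-1/18))*31 = -43 + (6/59 + 32/9)*31 = -43 + (1942/531)*31 = -43 + 60202/531 = 37369/531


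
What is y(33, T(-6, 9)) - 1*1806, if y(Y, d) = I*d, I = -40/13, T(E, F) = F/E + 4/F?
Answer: -210922/117 ≈ -1802.8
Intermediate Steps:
T(E, F) = 4/F + F/E
I = -40/13 (I = -40*1/13 = -40/13 ≈ -3.0769)
y(Y, d) = -40*d/13
y(33, T(-6, 9)) - 1*1806 = -40*(4/9 + 9/(-6))/13 - 1*1806 = -40*(4*(⅑) + 9*(-⅙))/13 - 1806 = -40*(4/9 - 3/2)/13 - 1806 = -40/13*(-19/18) - 1806 = 380/117 - 1806 = -210922/117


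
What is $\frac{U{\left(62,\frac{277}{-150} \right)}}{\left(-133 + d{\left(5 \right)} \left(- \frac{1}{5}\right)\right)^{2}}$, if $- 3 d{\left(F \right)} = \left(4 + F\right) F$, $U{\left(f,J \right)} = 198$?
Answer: $\frac{99}{8450} \approx 0.011716$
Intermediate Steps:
$d{\left(F \right)} = - \frac{F \left(4 + F\right)}{3}$ ($d{\left(F \right)} = - \frac{\left(4 + F\right) F}{3} = - \frac{F \left(4 + F\right)}{3}$)
$\frac{U{\left(62,\frac{277}{-150} \right)}}{\left(-133 + d{\left(5 \right)} \left(- \frac{1}{5}\right)\right)^{2}} = \frac{198}{\left(-133 + \left(- \frac{1}{3}\right) 5 \left(4 + 5\right) \left(- \frac{1}{5}\right)\right)^{2}} = \frac{198}{\left(-133 + \left(- \frac{1}{3}\right) 5 \cdot 9 \left(\left(-1\right) \frac{1}{5}\right)\right)^{2}} = \frac{198}{\left(-133 - -3\right)^{2}} = \frac{198}{\left(-133 + 3\right)^{2}} = \frac{198}{\left(-130\right)^{2}} = \frac{198}{16900} = 198 \cdot \frac{1}{16900} = \frac{99}{8450}$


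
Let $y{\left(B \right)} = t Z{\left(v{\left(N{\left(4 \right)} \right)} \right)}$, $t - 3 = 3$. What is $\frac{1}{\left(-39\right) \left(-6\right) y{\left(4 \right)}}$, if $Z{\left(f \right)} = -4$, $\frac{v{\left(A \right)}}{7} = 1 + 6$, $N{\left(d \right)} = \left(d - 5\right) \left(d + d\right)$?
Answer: $- \frac{1}{5616} \approx -0.00017806$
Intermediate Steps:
$N{\left(d \right)} = 2 d \left(-5 + d\right)$ ($N{\left(d \right)} = \left(-5 + d\right) 2 d = 2 d \left(-5 + d\right)$)
$v{\left(A \right)} = 49$ ($v{\left(A \right)} = 7 \left(1 + 6\right) = 7 \cdot 7 = 49$)
$t = 6$ ($t = 3 + 3 = 6$)
$y{\left(B \right)} = -24$ ($y{\left(B \right)} = 6 \left(-4\right) = -24$)
$\frac{1}{\left(-39\right) \left(-6\right) y{\left(4 \right)}} = \frac{1}{\left(-39\right) \left(-6\right) \left(-24\right)} = \frac{1}{234 \left(-24\right)} = \frac{1}{-5616} = - \frac{1}{5616}$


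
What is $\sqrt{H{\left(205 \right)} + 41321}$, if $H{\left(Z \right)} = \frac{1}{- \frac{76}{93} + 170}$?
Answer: $\frac{\sqrt{10229376819938}}{15734} \approx 203.28$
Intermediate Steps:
$H{\left(Z \right)} = \frac{93}{15734}$ ($H{\left(Z \right)} = \frac{1}{\left(-76\right) \frac{1}{93} + 170} = \frac{1}{- \frac{76}{93} + 170} = \frac{1}{\frac{15734}{93}} = \frac{93}{15734}$)
$\sqrt{H{\left(205 \right)} + 41321} = \sqrt{\frac{93}{15734} + 41321} = \sqrt{\frac{650144707}{15734}} = \frac{\sqrt{10229376819938}}{15734}$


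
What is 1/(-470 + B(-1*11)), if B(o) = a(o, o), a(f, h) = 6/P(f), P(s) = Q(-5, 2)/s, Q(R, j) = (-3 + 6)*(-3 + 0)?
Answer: -3/1388 ≈ -0.0021614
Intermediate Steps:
Q(R, j) = -9 (Q(R, j) = 3*(-3) = -9)
P(s) = -9/s
a(f, h) = -2*f/3 (a(f, h) = 6/((-9/f)) = 6*(-f/9) = -2*f/3)
B(o) = -2*o/3
1/(-470 + B(-1*11)) = 1/(-470 - (-2)*11/3) = 1/(-470 - ⅔*(-11)) = 1/(-470 + 22/3) = 1/(-1388/3) = -3/1388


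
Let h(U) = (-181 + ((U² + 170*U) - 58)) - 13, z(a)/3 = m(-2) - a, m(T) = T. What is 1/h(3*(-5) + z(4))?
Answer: -1/4773 ≈ -0.00020951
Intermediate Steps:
z(a) = -6 - 3*a (z(a) = 3*(-2 - a) = -6 - 3*a)
h(U) = -252 + U² + 170*U (h(U) = (-181 + (-58 + U² + 170*U)) - 13 = (-239 + U² + 170*U) - 13 = -252 + U² + 170*U)
1/h(3*(-5) + z(4)) = 1/(-252 + (3*(-5) + (-6 - 3*4))² + 170*(3*(-5) + (-6 - 3*4))) = 1/(-252 + (-15 + (-6 - 12))² + 170*(-15 + (-6 - 12))) = 1/(-252 + (-15 - 18)² + 170*(-15 - 18)) = 1/(-252 + (-33)² + 170*(-33)) = 1/(-252 + 1089 - 5610) = 1/(-4773) = -1/4773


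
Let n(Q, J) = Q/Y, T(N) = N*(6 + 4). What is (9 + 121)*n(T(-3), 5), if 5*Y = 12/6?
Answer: -9750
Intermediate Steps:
Y = 2/5 (Y = (12/6)/5 = (12*(1/6))/5 = (1/5)*2 = 2/5 ≈ 0.40000)
T(N) = 10*N (T(N) = N*10 = 10*N)
n(Q, J) = 5*Q/2 (n(Q, J) = Q/(2/5) = Q*(5/2) = 5*Q/2)
(9 + 121)*n(T(-3), 5) = (9 + 121)*(5*(10*(-3))/2) = 130*((5/2)*(-30)) = 130*(-75) = -9750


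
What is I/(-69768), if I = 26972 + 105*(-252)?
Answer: -64/8721 ≈ -0.0073386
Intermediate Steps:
I = 512 (I = 26972 - 26460 = 512)
I/(-69768) = 512/(-69768) = 512*(-1/69768) = -64/8721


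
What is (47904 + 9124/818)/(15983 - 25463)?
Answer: -9798649/1938660 ≈ -5.0543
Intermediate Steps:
(47904 + 9124/818)/(15983 - 25463) = (47904 + 9124*(1/818))/(-9480) = (47904 + 4562/409)*(-1/9480) = (19597298/409)*(-1/9480) = -9798649/1938660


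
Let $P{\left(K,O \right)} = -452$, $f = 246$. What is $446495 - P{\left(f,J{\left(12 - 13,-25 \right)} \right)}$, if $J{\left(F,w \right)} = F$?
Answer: $446947$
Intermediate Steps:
$446495 - P{\left(f,J{\left(12 - 13,-25 \right)} \right)} = 446495 - -452 = 446495 + 452 = 446947$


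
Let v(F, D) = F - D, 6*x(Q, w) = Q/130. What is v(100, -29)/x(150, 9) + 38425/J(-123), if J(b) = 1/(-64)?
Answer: -12292646/5 ≈ -2.4585e+6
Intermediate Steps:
x(Q, w) = Q/780 (x(Q, w) = (Q/130)/6 = Q/780)
J(b) = -1/64
v(100, -29)/x(150, 9) + 38425/J(-123) = (100 - 1*(-29))/(((1/780)*150)) + 38425/(-1/64) = (100 + 29)/(5/26) + 38425*(-64) = 129*(26/5) - 2459200 = 3354/5 - 2459200 = -12292646/5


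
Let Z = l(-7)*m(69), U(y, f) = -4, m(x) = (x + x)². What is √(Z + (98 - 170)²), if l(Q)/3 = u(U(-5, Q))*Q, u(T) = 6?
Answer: 18*I*√7390 ≈ 1547.4*I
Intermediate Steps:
m(x) = 4*x² (m(x) = (2*x)² = 4*x²)
l(Q) = 18*Q (l(Q) = 3*(6*Q) = 18*Q)
Z = -2399544 (Z = (18*(-7))*(4*69²) = -504*4761 = -126*19044 = -2399544)
√(Z + (98 - 170)²) = √(-2399544 + (98 - 170)²) = √(-2399544 + (-72)²) = √(-2399544 + 5184) = √(-2394360) = 18*I*√7390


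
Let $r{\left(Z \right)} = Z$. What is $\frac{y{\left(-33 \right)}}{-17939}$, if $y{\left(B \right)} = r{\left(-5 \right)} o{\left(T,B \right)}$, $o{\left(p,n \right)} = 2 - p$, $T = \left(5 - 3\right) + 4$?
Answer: $- \frac{20}{17939} \approx -0.0011149$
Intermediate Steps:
$T = 6$ ($T = 2 + 4 = 6$)
$y{\left(B \right)} = 20$ ($y{\left(B \right)} = - 5 \left(2 - 6\right) = \left(-5\right) \left(-4\right) = 20$)
$\frac{y{\left(-33 \right)}}{-17939} = \frac{20}{-17939} = 20 \left(- \frac{1}{17939}\right) = - \frac{20}{17939}$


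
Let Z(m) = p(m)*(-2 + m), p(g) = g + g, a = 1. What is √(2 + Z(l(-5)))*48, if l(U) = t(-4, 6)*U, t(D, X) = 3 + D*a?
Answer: 192*√2 ≈ 271.53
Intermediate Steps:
t(D, X) = 3 + D (t(D, X) = 3 + D*1 = 3 + D)
p(g) = 2*g
l(U) = -U (l(U) = (3 - 4)*U = -U)
Z(m) = 2*m*(-2 + m) (Z(m) = (2*m)*(-2 + m) = 2*m*(-2 + m))
√(2 + Z(l(-5)))*48 = √(2 + 2*(-1*(-5))*(-2 - 1*(-5)))*48 = √(2 + 2*5*(-2 + 5))*48 = √(2 + 2*5*3)*48 = √(2 + 30)*48 = √32*48 = (4*√2)*48 = 192*√2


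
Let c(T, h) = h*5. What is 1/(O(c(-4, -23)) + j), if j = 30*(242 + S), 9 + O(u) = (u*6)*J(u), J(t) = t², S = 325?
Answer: -1/9108249 ≈ -1.0979e-7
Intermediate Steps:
c(T, h) = 5*h
O(u) = -9 + 6*u³ (O(u) = -9 + (u*6)*u² = -9 + (6*u)*u² = -9 + 6*u³)
j = 17010 (j = 30*(242 + 325) = 30*567 = 17010)
1/(O(c(-4, -23)) + j) = 1/((-9 + 6*(5*(-23))³) + 17010) = 1/((-9 + 6*(-115)³) + 17010) = 1/((-9 + 6*(-1520875)) + 17010) = 1/((-9 - 9125250) + 17010) = 1/(-9125259 + 17010) = 1/(-9108249) = -1/9108249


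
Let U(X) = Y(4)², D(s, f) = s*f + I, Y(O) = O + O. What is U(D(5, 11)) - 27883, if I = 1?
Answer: -27819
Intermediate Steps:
Y(O) = 2*O
D(s, f) = 1 + f*s (D(s, f) = s*f + 1 = f*s + 1 = 1 + f*s)
U(X) = 64 (U(X) = (2*4)² = 8² = 64)
U(D(5, 11)) - 27883 = 64 - 27883 = -27819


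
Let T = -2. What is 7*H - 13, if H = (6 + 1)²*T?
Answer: -699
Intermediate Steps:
H = -98 (H = (6 + 1)²*(-2) = 7²*(-2) = 49*(-2) = -98)
7*H - 13 = 7*(-98) - 13 = -686 - 13 = -699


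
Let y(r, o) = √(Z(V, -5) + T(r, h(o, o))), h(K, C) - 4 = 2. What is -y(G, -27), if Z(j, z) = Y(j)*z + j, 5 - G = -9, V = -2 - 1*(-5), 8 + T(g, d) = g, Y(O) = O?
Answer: -I*√6 ≈ -2.4495*I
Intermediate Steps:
h(K, C) = 6 (h(K, C) = 4 + 2 = 6)
T(g, d) = -8 + g
V = 3 (V = -2 + 5 = 3)
G = 14 (G = 5 - 1*(-9) = 5 + 9 = 14)
Z(j, z) = j + j*z (Z(j, z) = j*z + j = j + j*z)
y(r, o) = √(-20 + r) (y(r, o) = √(3*(1 - 5) + (-8 + r)) = √(3*(-4) + (-8 + r)) = √(-12 + (-8 + r)) = √(-20 + r))
-y(G, -27) = -√(-20 + 14) = -√(-6) = -I*√6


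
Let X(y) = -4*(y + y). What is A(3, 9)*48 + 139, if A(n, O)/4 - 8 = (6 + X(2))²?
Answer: 20875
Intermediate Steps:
X(y) = -8*y
A(n, O) = 432 (A(n, O) = 32 + 4*(6 - 8*2)² = 32 + 4*(6 - 16)² = 32 + 4*(-10)² = 32 + 4*100 = 32 + 400 = 432)
A(3, 9)*48 + 139 = 432*48 + 139 = 20736 + 139 = 20875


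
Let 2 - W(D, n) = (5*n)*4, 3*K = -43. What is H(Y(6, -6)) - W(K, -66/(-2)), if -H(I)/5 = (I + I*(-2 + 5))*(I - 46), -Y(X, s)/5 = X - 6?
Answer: 658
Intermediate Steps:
K = -43/3 (K = (⅓)*(-43) = -43/3 ≈ -14.333)
Y(X, s) = 30 - 5*X (Y(X, s) = -5*(X - 6) = -5*(-6 + X) = 30 - 5*X)
W(D, n) = 2 - 20*n (W(D, n) = 2 - 5*n*4 = 2 - 20*n)
H(I) = -20*I*(-46 + I) (H(I) = -5*(I + I*(-2 + 5))*(I - 46) = -5*(I + I*3)*(-46 + I) = -5*(I + 3*I)*(-46 + I) = -5*4*I*(-46 + I) = -20*I*(-46 + I))
H(Y(6, -6)) - W(K, -66/(-2)) = 20*(30 - 5*6)*(46 - (30 - 5*6)) - (2 - (-1320)/(-2)) = 20*(30 - 30)*(46 - (30 - 30)) - (2 - (-1320)*(-1)/2) = 20*0*(46 - 1*0) - (2 - 20*33) = 20*0*(46 + 0) - (2 - 660) = 20*0*46 - 1*(-658) = 0 + 658 = 658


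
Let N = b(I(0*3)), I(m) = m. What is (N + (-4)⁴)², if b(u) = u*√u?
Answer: 65536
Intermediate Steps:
b(u) = u^(3/2)
N = 0 (N = (0*3)^(3/2) = 0^(3/2) = 0)
(N + (-4)⁴)² = (0 + (-4)⁴)² = (0 + 256)² = 256² = 65536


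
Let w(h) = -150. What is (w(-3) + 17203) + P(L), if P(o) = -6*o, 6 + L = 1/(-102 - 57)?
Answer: 905719/53 ≈ 17089.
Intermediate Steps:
L = -955/159 (L = -6 + 1/(-102 - 57) = -6 + 1/(-159) = -6 - 1/159 = -955/159 ≈ -6.0063)
(w(-3) + 17203) + P(L) = (-150 + 17203) - 6*(-955/159) = 17053 + 1910/53 = 905719/53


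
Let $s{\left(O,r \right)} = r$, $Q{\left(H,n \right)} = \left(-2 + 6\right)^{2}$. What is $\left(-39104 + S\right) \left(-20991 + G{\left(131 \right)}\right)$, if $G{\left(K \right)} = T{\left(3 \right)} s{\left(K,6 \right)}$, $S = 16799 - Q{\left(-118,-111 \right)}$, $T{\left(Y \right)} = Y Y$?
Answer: $467334777$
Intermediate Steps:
$Q{\left(H,n \right)} = 16$ ($Q{\left(H,n \right)} = 4^{2} = 16$)
$T{\left(Y \right)} = Y^{2}$
$S = 16783$ ($S = 16799 - 16 = 16783$)
$G{\left(K \right)} = 54$ ($G{\left(K \right)} = 3^{2} \cdot 6 = 9 \cdot 6 = 54$)
$\left(-39104 + S\right) \left(-20991 + G{\left(131 \right)}\right) = \left(-39104 + 16783\right) \left(-20991 + 54\right) = \left(-22321\right) \left(-20937\right) = 467334777$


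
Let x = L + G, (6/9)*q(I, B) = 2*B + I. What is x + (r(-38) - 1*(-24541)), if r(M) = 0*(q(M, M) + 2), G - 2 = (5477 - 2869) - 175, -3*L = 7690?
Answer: 73238/3 ≈ 24413.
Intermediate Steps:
L = -7690/3 (L = -1/3*7690 = -7690/3 ≈ -2563.3)
G = 2435 (G = 2 + ((5477 - 2869) - 175) = 2 + (2608 - 175) = 2 + 2433 = 2435)
q(I, B) = 3*B + 3*I/2 (q(I, B) = 3*(2*B + I)/2 = 3*(I + 2*B)/2 = 3*B + 3*I/2)
r(M) = 0 (r(M) = 0*((3*M + 3*M/2) + 2) = 0*(9*M/2 + 2) = 0*(2 + 9*M/2) = 0)
x = -385/3 (x = -7690/3 + 2435 = -385/3 ≈ -128.33)
x + (r(-38) - 1*(-24541)) = -385/3 + (0 - 1*(-24541)) = -385/3 + (0 + 24541) = -385/3 + 24541 = 73238/3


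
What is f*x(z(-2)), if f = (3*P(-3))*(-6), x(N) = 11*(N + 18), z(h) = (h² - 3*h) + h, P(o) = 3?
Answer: -15444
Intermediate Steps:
z(h) = h² - 2*h
x(N) = 198 + 11*N (x(N) = 11*(18 + N) = 198 + 11*N)
f = -54 (f = (3*3)*(-6) = 9*(-6) = -54)
f*x(z(-2)) = -54*(198 + 11*(-2*(-2 - 2))) = -54*(198 + 11*(-2*(-4))) = -54*(198 + 11*8) = -54*(198 + 88) = -54*286 = -15444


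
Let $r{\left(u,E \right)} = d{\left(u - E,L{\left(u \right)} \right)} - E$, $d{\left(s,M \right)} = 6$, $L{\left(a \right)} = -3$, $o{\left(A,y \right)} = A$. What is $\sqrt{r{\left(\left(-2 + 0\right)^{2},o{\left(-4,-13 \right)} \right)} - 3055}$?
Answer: $i \sqrt{3045} \approx 55.182 i$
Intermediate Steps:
$r{\left(u,E \right)} = 6 - E$
$\sqrt{r{\left(\left(-2 + 0\right)^{2},o{\left(-4,-13 \right)} \right)} - 3055} = \sqrt{\left(6 - -4\right) - 3055} = \sqrt{\left(6 + 4\right) - 3055} = \sqrt{10 - 3055} = \sqrt{-3045} = i \sqrt{3045}$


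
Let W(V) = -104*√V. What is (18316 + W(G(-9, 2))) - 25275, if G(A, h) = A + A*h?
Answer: -6959 - 312*I*√3 ≈ -6959.0 - 540.4*I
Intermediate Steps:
(18316 + W(G(-9, 2))) - 25275 = (18316 - 104*3*I*√(1 + 2)) - 25275 = (18316 - 104*3*I*√3) - 25275 = (18316 - 312*I*√3) - 25275 = -6959 - 312*I*√3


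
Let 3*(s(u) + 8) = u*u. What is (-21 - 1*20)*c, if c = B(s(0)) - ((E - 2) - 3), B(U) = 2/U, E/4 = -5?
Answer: -4059/4 ≈ -1014.8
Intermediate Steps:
E = -20 (E = 4*(-5) = -20)
s(u) = -8 + u²/3 (s(u) = -8 + (u*u)/3 = -8 + u²/3)
c = 99/4 (c = 2/(-8 + (⅓)*0²) - ((-20 - 2) - 3) = 2/(-8 + (⅓)*0) - (-22 - 3) = 2/(-8 + 0) - 1*(-25) = 2/(-8) + 25 = 2*(-⅛) + 25 = -¼ + 25 = 99/4 ≈ 24.750)
(-21 - 1*20)*c = (-21 - 1*20)*(99/4) = (-21 - 20)*(99/4) = -41*99/4 = -4059/4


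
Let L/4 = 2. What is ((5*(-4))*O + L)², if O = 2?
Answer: 1024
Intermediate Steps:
L = 8 (L = 4*2 = 8)
((5*(-4))*O + L)² = ((5*(-4))*2 + 8)² = (-20*2 + 8)² = (-40 + 8)² = (-32)² = 1024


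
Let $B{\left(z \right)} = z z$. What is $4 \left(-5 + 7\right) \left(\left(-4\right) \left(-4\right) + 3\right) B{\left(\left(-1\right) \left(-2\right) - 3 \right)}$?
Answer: $152$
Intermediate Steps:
$B{\left(z \right)} = z^{2}$
$4 \left(-5 + 7\right) \left(\left(-4\right) \left(-4\right) + 3\right) B{\left(\left(-1\right) \left(-2\right) - 3 \right)} = 4 \left(-5 + 7\right) \left(\left(-4\right) \left(-4\right) + 3\right) \left(\left(-1\right) \left(-2\right) - 3\right)^{2} = 4 \cdot 2 \left(16 + 3\right) \left(2 - 3\right)^{2} = 8 \cdot 19 \left(-1\right)^{2} = 152 \cdot 1 = 152$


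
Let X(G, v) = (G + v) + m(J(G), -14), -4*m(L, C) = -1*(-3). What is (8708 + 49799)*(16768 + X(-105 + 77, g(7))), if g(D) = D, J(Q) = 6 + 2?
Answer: 3919091395/4 ≈ 9.7977e+8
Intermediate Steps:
J(Q) = 8
m(L, C) = -¾ (m(L, C) = -(-1)*(-3)/4 = -¼*3 = -¾)
X(G, v) = -¾ + G + v (X(G, v) = (G + v) - ¾ = -¾ + G + v)
(8708 + 49799)*(16768 + X(-105 + 77, g(7))) = (8708 + 49799)*(16768 + (-¾ + (-105 + 77) + 7)) = 58507*(16768 + (-¾ - 28 + 7)) = 58507*(16768 - 87/4) = 58507*(66985/4) = 3919091395/4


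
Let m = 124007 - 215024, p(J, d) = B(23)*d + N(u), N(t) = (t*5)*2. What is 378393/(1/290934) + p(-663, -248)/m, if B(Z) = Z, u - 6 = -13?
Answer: 10019823890261828/91017 ≈ 1.1009e+11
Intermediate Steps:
u = -7 (u = 6 - 13 = -7)
N(t) = 10*t (N(t) = (5*t)*2 = 10*t)
p(J, d) = -70 + 23*d (p(J, d) = 23*d + 10*(-7) = 23*d - 70 = -70 + 23*d)
m = -91017
378393/(1/290934) + p(-663, -248)/m = 378393/(1/290934) + (-70 + 23*(-248))/(-91017) = 378393/(1/290934) + (-70 - 5704)*(-1/91017) = 378393*290934 - 5774*(-1/91017) = 110087389062 + 5774/91017 = 10019823890261828/91017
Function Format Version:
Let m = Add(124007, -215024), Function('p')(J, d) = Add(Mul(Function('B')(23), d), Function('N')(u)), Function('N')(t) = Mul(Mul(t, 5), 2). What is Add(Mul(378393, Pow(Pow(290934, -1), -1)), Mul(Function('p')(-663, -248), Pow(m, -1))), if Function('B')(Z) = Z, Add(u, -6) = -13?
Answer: Rational(10019823890261828, 91017) ≈ 1.1009e+11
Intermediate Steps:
u = -7 (u = Add(6, -13) = -7)
Function('N')(t) = Mul(10, t) (Function('N')(t) = Mul(Mul(5, t), 2) = Mul(10, t))
Function('p')(J, d) = Add(-70, Mul(23, d)) (Function('p')(J, d) = Add(Mul(23, d), Mul(10, -7)) = Add(Mul(23, d), -70) = Add(-70, Mul(23, d)))
m = -91017
Add(Mul(378393, Pow(Pow(290934, -1), -1)), Mul(Function('p')(-663, -248), Pow(m, -1))) = Add(Mul(378393, Pow(Pow(290934, -1), -1)), Mul(Add(-70, Mul(23, -248)), Pow(-91017, -1))) = Add(Mul(378393, Pow(Rational(1, 290934), -1)), Mul(Add(-70, -5704), Rational(-1, 91017))) = Add(Mul(378393, 290934), Mul(-5774, Rational(-1, 91017))) = Add(110087389062, Rational(5774, 91017)) = Rational(10019823890261828, 91017)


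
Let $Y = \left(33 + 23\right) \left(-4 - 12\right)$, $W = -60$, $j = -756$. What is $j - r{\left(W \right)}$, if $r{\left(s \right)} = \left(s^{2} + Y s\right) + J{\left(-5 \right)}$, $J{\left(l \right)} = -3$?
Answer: $-58113$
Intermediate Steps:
$Y = -896$ ($Y = 56 \left(-16\right) = -896$)
$r{\left(s \right)} = -3 + s^{2} - 896 s$ ($r{\left(s \right)} = \left(s^{2} - 896 s\right) - 3 = -3 + s^{2} - 896 s$)
$j - r{\left(W \right)} = -756 - \left(-3 + \left(-60\right)^{2} - -53760\right) = -756 - \left(-3 + 3600 + 53760\right) = -756 - 57357 = -58113$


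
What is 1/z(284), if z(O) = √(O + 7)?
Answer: √291/291 ≈ 0.058621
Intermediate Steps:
z(O) = √(7 + O)
1/z(284) = 1/(√(7 + 284)) = 1/(√291) = √291/291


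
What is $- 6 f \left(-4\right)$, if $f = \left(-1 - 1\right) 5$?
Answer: $-240$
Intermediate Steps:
$f = -10$ ($f = \left(-2\right) 5 = -10$)
$- 6 f \left(-4\right) = \left(-6\right) \left(-10\right) \left(-4\right) = 60 \left(-4\right) = -240$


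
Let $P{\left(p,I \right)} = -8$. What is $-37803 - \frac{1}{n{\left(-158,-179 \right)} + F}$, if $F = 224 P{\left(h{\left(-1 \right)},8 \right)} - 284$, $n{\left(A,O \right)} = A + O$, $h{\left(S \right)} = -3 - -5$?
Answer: $- \frac{91218638}{2413} \approx -37803.0$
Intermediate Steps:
$h{\left(S \right)} = 2$ ($h{\left(S \right)} = -3 + 5 = 2$)
$F = -2076$ ($F = 224 \left(-8\right) - 284 = -1792 - 284 = -2076$)
$-37803 - \frac{1}{n{\left(-158,-179 \right)} + F} = -37803 - \frac{1}{\left(-158 - 179\right) - 2076} = -37803 - \frac{1}{-337 - 2076} = -37803 - \frac{1}{-2413} = -37803 - - \frac{1}{2413} = -37803 + \frac{1}{2413} = - \frac{91218638}{2413}$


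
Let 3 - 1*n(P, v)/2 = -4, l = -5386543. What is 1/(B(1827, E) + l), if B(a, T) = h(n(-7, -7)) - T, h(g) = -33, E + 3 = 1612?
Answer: -1/5388185 ≈ -1.8559e-7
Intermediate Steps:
E = 1609 (E = -3 + 1612 = 1609)
n(P, v) = 14 (n(P, v) = 6 - 2*(-4) = 6 + 8 = 14)
B(a, T) = -33 - T
1/(B(1827, E) + l) = 1/((-33 - 1*1609) - 5386543) = 1/((-33 - 1609) - 5386543) = 1/(-1642 - 5386543) = 1/(-5388185) = -1/5388185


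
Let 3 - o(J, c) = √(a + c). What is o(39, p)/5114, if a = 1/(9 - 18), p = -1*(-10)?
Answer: 3/5114 - √89/15342 ≈ -2.8287e-5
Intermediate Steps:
p = 10
a = -⅑ (a = 1/(-9) = -⅑ ≈ -0.11111)
o(J, c) = 3 - √(-⅑ + c)
o(39, p)/5114 = (3 - √(-1 + 9*10)/3)/5114 = (3 - √(-1 + 90)/3)*(1/5114) = (3 - √89/3)*(1/5114) = 3/5114 - √89/15342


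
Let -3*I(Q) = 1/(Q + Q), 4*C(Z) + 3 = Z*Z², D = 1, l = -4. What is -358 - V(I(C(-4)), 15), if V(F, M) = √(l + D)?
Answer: -358 - I*√3 ≈ -358.0 - 1.732*I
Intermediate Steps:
C(Z) = -¾ + Z³/4 (C(Z) = -¾ + (Z*Z²)/4 = -¾ + Z³/4)
I(Q) = -1/(6*Q) (I(Q) = -1/(3*(Q + Q)) = -1/(2*Q)/3 = -1/(6*Q))
V(F, M) = I*√3 (V(F, M) = √(-4 + 1) = √(-3) = I*√3)
-358 - V(I(C(-4)), 15) = -358 - I*√3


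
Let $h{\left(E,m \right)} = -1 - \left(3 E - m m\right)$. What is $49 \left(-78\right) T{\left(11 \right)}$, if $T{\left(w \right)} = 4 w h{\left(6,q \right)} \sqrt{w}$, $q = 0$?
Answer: $3195192 \sqrt{11} \approx 1.0597 \cdot 10^{7}$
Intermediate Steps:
$h{\left(E,m \right)} = -1 + m^{2} - 3 E$ ($h{\left(E,m \right)} = -1 - \left(- m^{2} + 3 E\right) = -1 + m^{2} - 3 E$)
$T{\left(w \right)} = - 76 w^{\frac{3}{2}}$ ($T{\left(w \right)} = 4 w \left(-1 + 0^{2} - 18\right) \sqrt{w} = 4 w \left(-1 + 0 - 18\right) \sqrt{w} = 4 w \left(-19\right) \sqrt{w} = - 76 w \sqrt{w} = - 76 w^{\frac{3}{2}}$)
$49 \left(-78\right) T{\left(11 \right)} = 49 \left(-78\right) \left(- 76 \cdot 11^{\frac{3}{2}}\right) = - 3822 \left(- 76 \cdot 11 \sqrt{11}\right) = - 3822 \left(- 836 \sqrt{11}\right) = 3195192 \sqrt{11}$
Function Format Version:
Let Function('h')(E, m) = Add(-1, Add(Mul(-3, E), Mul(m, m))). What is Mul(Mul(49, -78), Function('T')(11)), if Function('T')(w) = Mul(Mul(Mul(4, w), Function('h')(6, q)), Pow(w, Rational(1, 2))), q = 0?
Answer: Mul(3195192, Pow(11, Rational(1, 2))) ≈ 1.0597e+7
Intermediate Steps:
Function('h')(E, m) = Add(-1, Pow(m, 2), Mul(-3, E)) (Function('h')(E, m) = Add(-1, Add(Mul(-3, E), Pow(m, 2))) = Add(-1, Add(Pow(m, 2), Mul(-3, E))) = Add(-1, Pow(m, 2), Mul(-3, E)))
Function('T')(w) = Mul(-76, Pow(w, Rational(3, 2))) (Function('T')(w) = Mul(Mul(Mul(4, w), Add(-1, Pow(0, 2), Mul(-3, 6))), Pow(w, Rational(1, 2))) = Mul(Mul(Mul(4, w), Add(-1, 0, -18)), Pow(w, Rational(1, 2))) = Mul(Mul(Mul(4, w), -19), Pow(w, Rational(1, 2))) = Mul(Mul(-76, w), Pow(w, Rational(1, 2))) = Mul(-76, Pow(w, Rational(3, 2))))
Mul(Mul(49, -78), Function('T')(11)) = Mul(Mul(49, -78), Mul(-76, Pow(11, Rational(3, 2)))) = Mul(-3822, Mul(-76, Mul(11, Pow(11, Rational(1, 2))))) = Mul(-3822, Mul(-836, Pow(11, Rational(1, 2)))) = Mul(3195192, Pow(11, Rational(1, 2)))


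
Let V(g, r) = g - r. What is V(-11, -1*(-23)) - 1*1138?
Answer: -1172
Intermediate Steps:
V(-11, -1*(-23)) - 1*1138 = (-11 - (-1)*(-23)) - 1*1138 = (-11 - 1*23) - 1138 = (-11 - 23) - 1138 = -34 - 1138 = -1172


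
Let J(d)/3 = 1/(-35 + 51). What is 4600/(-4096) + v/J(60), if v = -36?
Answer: -98879/512 ≈ -193.12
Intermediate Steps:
J(d) = 3/16 (J(d) = 3/(-35 + 51) = 3/16)
4600/(-4096) + v/J(60) = 4600/(-4096) - 36/3/16 = 4600*(-1/4096) - 36*16/3 = -575/512 - 192 = -98879/512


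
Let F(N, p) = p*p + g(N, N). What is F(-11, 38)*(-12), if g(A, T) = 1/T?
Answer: -190596/11 ≈ -17327.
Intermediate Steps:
F(N, p) = 1/N + p² (F(N, p) = p*p + 1/N = p² + 1/N = 1/N + p²)
F(-11, 38)*(-12) = (1/(-11) + 38²)*(-12) = (-1/11 + 1444)*(-12) = (15883/11)*(-12) = -190596/11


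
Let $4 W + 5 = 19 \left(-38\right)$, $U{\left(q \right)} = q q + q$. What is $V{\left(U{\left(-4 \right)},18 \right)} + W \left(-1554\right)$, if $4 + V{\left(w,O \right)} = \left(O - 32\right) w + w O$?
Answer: $\frac{564967}{2} \approx 2.8248 \cdot 10^{5}$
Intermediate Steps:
$U{\left(q \right)} = q + q^{2}$ ($U{\left(q \right)} = q^{2} + q = q + q^{2}$)
$V{\left(w,O \right)} = -4 + O w + w \left(-32 + O\right)$ ($V{\left(w,O \right)} = -4 + \left(\left(O - 32\right) w + w O\right) = -4 + \left(\left(-32 + O\right) w + O w\right) = -4 + \left(w \left(-32 + O\right) + O w\right) = -4 + \left(O w + w \left(-32 + O\right)\right) = -4 + O w + w \left(-32 + O\right)$)
$W = - \frac{727}{4}$ ($W = - \frac{5}{4} + \frac{19 \left(-38\right)}{4} = - \frac{5}{4} + \frac{1}{4} \left(-722\right) = - \frac{5}{4} - \frac{361}{2} = - \frac{727}{4} \approx -181.75$)
$V{\left(U{\left(-4 \right)},18 \right)} + W \left(-1554\right) = \left(-4 - 32 \left(- 4 \left(1 - 4\right)\right) + 2 \cdot 18 \left(- 4 \left(1 - 4\right)\right)\right) - - \frac{564879}{2} = \left(-4 - 32 \left(\left(-4\right) \left(-3\right)\right) + 2 \cdot 18 \left(\left(-4\right) \left(-3\right)\right)\right) + \frac{564879}{2} = \left(-4 - 384 + 2 \cdot 18 \cdot 12\right) + \frac{564879}{2} = \left(-4 - 384 + 432\right) + \frac{564879}{2} = 44 + \frac{564879}{2} = \frac{564967}{2}$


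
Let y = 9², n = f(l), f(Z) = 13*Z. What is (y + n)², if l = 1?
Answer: 8836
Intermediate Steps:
n = 13 (n = 13*1 = 13)
y = 81
(y + n)² = (81 + 13)² = 94² = 8836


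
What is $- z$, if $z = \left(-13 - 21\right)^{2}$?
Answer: $-1156$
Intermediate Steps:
$z = 1156$ ($z = \left(-34\right)^{2} = 1156$)
$- z = \left(-1\right) 1156 = -1156$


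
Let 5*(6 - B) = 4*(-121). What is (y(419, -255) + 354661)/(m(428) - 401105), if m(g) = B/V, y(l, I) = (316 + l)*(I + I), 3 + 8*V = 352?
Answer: 35229805/699924113 ≈ 0.050334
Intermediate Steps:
V = 349/8 (V = -3/8 + (⅛)*352 = -3/8 + 44 = 349/8 ≈ 43.625)
B = 514/5 (B = 6 - 4*(-121)/5 = 6 - ⅕*(-484) = 6 + 484/5 = 514/5 ≈ 102.80)
y(l, I) = 2*I*(316 + l) (y(l, I) = (316 + l)*(2*I) = 2*I*(316 + l))
m(g) = 4112/1745 (m(g) = 514/(5*(349/8)) = (514/5)*(8/349) = 4112/1745)
(y(419, -255) + 354661)/(m(428) - 401105) = (2*(-255)*(316 + 419) + 354661)/(4112/1745 - 401105) = (2*(-255)*735 + 354661)/(-699924113/1745) = (-374850 + 354661)*(-1745/699924113) = -20189*(-1745/699924113) = 35229805/699924113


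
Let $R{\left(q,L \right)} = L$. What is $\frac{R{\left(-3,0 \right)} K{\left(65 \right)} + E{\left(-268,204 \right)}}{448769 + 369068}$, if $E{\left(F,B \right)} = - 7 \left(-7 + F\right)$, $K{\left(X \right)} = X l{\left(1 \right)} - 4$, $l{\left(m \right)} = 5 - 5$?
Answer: $\frac{1925}{817837} \approx 0.0023538$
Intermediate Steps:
$l{\left(m \right)} = 0$ ($l{\left(m \right)} = 5 - 5 = 0$)
$K{\left(X \right)} = -4$ ($K{\left(X \right)} = X 0 - 4 = 0 - 4 = -4$)
$E{\left(F,B \right)} = 49 - 7 F$
$\frac{R{\left(-3,0 \right)} K{\left(65 \right)} + E{\left(-268,204 \right)}}{448769 + 369068} = \frac{0 \left(-4\right) + \left(49 - -1876\right)}{448769 + 369068} = \frac{0 + \left(49 + 1876\right)}{817837} = \left(0 + 1925\right) \frac{1}{817837} = 1925 \cdot \frac{1}{817837} = \frac{1925}{817837}$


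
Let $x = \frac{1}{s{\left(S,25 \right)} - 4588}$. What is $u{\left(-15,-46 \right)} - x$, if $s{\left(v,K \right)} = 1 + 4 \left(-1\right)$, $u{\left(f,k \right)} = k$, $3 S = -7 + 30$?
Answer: $- \frac{211185}{4591} \approx -46.0$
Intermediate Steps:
$S = \frac{23}{3}$ ($S = \frac{-7 + 30}{3} = \frac{1}{3} \cdot 23 = \frac{23}{3} \approx 7.6667$)
$s{\left(v,K \right)} = -3$ ($s{\left(v,K \right)} = 1 - 4 = -3$)
$x = - \frac{1}{4591}$ ($x = \frac{1}{-3 - 4588} = \frac{1}{-4591} = - \frac{1}{4591} \approx -0.00021782$)
$u{\left(-15,-46 \right)} - x = -46 - - \frac{1}{4591} = -46 + \frac{1}{4591} = - \frac{211185}{4591}$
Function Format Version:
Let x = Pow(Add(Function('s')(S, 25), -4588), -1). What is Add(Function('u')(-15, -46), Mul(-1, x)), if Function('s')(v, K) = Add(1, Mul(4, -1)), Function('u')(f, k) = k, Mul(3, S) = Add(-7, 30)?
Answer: Rational(-211185, 4591) ≈ -46.000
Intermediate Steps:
S = Rational(23, 3) (S = Mul(Rational(1, 3), Add(-7, 30)) = Mul(Rational(1, 3), 23) = Rational(23, 3) ≈ 7.6667)
Function('s')(v, K) = -3 (Function('s')(v, K) = Add(1, -4) = -3)
x = Rational(-1, 4591) (x = Pow(Add(-3, -4588), -1) = Pow(-4591, -1) = Rational(-1, 4591) ≈ -0.00021782)
Add(Function('u')(-15, -46), Mul(-1, x)) = Add(-46, Mul(-1, Rational(-1, 4591))) = Add(-46, Rational(1, 4591)) = Rational(-211185, 4591)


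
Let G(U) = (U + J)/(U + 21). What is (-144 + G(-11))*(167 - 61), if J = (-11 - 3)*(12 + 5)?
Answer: -89517/5 ≈ -17903.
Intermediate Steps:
J = -238 (J = -14*17 = -238)
G(U) = (-238 + U)/(21 + U) (G(U) = (U - 238)/(U + 21) = (-238 + U)/(21 + U))
(-144 + G(-11))*(167 - 61) = (-144 + (-238 - 11)/(21 - 11))*(167 - 61) = (-144 - 249/10)*106 = -1689/10*106 = -89517/5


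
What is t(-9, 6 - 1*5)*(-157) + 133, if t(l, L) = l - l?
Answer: 133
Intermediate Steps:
t(l, L) = 0
t(-9, 6 - 1*5)*(-157) + 133 = 0*(-157) + 133 = 0 + 133 = 133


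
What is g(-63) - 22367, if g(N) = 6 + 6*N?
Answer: -22739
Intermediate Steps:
g(-63) - 22367 = (6 + 6*(-63)) - 22367 = (6 - 378) - 22367 = -372 - 22367 = -22739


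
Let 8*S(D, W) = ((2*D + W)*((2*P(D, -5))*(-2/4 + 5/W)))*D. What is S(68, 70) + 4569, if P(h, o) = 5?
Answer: -20547/7 ≈ -2935.3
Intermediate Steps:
S(D, W) = D*(-5 + 50/W)*(W + 2*D)/8 (S(D, W) = (((2*D + W)*((2*5)*(-2/4 + 5/W)))*D)/8 = (((W + 2*D)*(10*(-2*1/4 + 5/W)))*D)/8 = (((W + 2*D)*(10*(-1/2 + 5/W)))*D)/8 = (((W + 2*D)*(-5 + 50/W))*D)/8 = (((-5 + 50/W)*(W + 2*D))*D)/8 = (D*(-5 + 50/W)*(W + 2*D))/8 = D*(-5 + 50/W)*(W + 2*D)/8)
S(68, 70) + 4569 = (5/8)*68*(20*68 - 1*70*(-10 + 70 + 2*68))/70 + 4569 = (5/8)*68*(1/70)*(1360 - 1*70*(-10 + 70 + 136)) + 4569 = (5/8)*68*(1/70)*(1360 - 1*70*196) + 4569 = (5/8)*68*(1/70)*(1360 - 13720) + 4569 = (5/8)*68*(1/70)*(-12360) + 4569 = -52530/7 + 4569 = -20547/7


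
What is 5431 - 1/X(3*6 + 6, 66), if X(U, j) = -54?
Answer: 293275/54 ≈ 5431.0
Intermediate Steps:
5431 - 1/X(3*6 + 6, 66) = 5431 - 1/(-54) = 5431 - 1*(-1/54) = 5431 + 1/54 = 293275/54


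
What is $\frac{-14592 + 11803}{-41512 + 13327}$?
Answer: $\frac{2789}{28185} \approx 0.098953$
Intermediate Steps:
$\frac{-14592 + 11803}{-41512 + 13327} = - \frac{2789}{-28185} = \left(-2789\right) \left(- \frac{1}{28185}\right) = \frac{2789}{28185}$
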